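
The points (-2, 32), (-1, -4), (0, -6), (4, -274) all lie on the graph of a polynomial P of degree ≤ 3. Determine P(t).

Using the Lagrange interpolation formula with nodes -2, -1, 0, 4:
  L_0(t) = (t + 1)t(t - 4) / -12
  L_1(t) = (t + 2)t(t - 4) / 5
  L_2(t) = (t + 2)(t + 1)(t - 4) / -8
  L_3(t) = (t + 2)(t + 1)t / 120
Then P(t) = 32·L_0(t) - 4·L_1(t) - 6·L_2(t) - 274·L_3(t).
Expanding and collecting terms gives P(t) = -5t³ + 2t² + 5t - 6.
Check: P(0) = -6. ✓

P(t) = -5t^3 + 2t^2 + 5t - 6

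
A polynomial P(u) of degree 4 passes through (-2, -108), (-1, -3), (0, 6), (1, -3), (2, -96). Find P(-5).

Write P(u) = au^4 + bu^3 + cu^2 + du + e. Substituting each data point gives a linear system:
  16a - 8b + 4c - 2d + e = -108
  a - b + c - d + e = -3
  e = 6
  a + b + c + d + e = -3
  16a + 8b + 4c + 2d + e = -96
Solving the system yields a = -6, b = 1, c = -3, d = -1, e = 6.
So P(u) = -6u⁴ + u³ - 3u² - u + 6.
Then P(-5) = -3939.

-3939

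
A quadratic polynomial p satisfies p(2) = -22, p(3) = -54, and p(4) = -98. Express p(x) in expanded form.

Write p(x) = ax^2 + bx + c. Substituting each data point gives a linear system:
  4a + 2b + c = -22
  9a + 3b + c = -54
  16a + 4b + c = -98
Solving the system yields a = -6, b = -2, c = 6.
So p(x) = -6x^2 - 2x + 6.
Check: p(2) = -22. ✓

p(x) = -6x^2 - 2x + 6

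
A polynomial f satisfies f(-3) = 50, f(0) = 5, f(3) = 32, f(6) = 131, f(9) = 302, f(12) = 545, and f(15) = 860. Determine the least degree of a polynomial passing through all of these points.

2

Forward differences of the values at s = -3, 0, 3, 6, 9, 12, 15:
  f  : 50  5  32  131  302  545  860
  Δ  : -45  27  99  171  243  315
  Δ^2: 72  72  72  72  72
  Δ^3: 0  0  0  0
  Δ^4: 0  0  0
  Δ^5: 0  0
  Δ^6: 0
The second differences are constant (72) and nonzero, while all higher differences vanish, so the minimal degree is 2.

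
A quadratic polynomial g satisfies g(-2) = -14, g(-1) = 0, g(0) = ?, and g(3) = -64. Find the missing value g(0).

2

The 3 known points determine the degree-2 polynomial uniquely.
Write g(s) = as^2 + bs + c. Substituting each data point gives a linear system:
  4a - 2b + c = -14
  a - b + c = 0
  9a + 3b + c = -64
Solving the system yields a = -6, b = -4, c = 2.
So g(s) = -6s^2 - 4s + 2.
Then g(0) = 2.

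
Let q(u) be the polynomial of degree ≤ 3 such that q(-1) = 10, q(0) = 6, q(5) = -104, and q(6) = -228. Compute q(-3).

Using the Lagrange interpolation formula with nodes -1, 0, 5, 6:
  L_0(u) = u(u - 5)(u - 6) / -42
  L_1(u) = (u + 1)(u - 5)(u - 6) / 30
  L_2(u) = (u + 1)u(u - 6) / -30
  L_3(u) = (u + 1)u(u - 5) / 42
Then q(u) = 10·L_0(u) + 6·L_1(u) - 104·L_2(u) - 228·L_3(u).
Expanding and collecting terms gives q(u) = -2u³ + 5u² + 3u + 6.
Evaluating at u = -3: q(-3) = 96.

96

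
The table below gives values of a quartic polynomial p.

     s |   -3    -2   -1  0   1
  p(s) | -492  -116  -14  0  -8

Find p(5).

-3140

Forward differences of the values at s = -3, -2, -1, 0, 1:
  p  : -492  -116  -14  0  -8
  Δ  : 376  102  14  -8
  Δ^2: -274  -88  -22
  Δ^3: 186  66
  Δ^4: -120
The fourth differences are constant, confirming degree 4.
Interpolating (Newton forward form) and evaluating at s = 5 gives p(5) = -3140.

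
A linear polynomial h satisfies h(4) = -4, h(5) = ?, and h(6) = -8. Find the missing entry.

On equispaced nodes a degree-1 polynomial has vanishing second forward difference, so
  h(4) - 2·h(5) + h(6) = 0.
Substituting the known values and solving for h(5):
  -2·h(5) = 12
  h(5) = -6.

-6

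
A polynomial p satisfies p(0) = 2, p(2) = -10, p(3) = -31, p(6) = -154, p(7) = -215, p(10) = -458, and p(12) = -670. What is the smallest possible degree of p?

Divided differences on the nodes 0, 2, 3, 6, 7, 10, 12:
  order 0: 2  -10  -31  -154  -215  -458  -670
  order 1: -6  -21  -41  -61  -81  -106
  order 2: -5  -5  -5  -5  -5
  order 3: 0  0  0  0
  order 4: 0  0  0
  order 5: 0  0
  order 6: 0
The order-2 divided differences are all -5 (nonzero) and every higher order vanishes, so the data lies on a polynomial of degree exactly 2.

2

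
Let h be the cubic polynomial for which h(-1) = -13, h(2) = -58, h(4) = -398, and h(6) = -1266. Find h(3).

Using the Lagrange interpolation formula with nodes -1, 2, 4, 6:
  L_0(u) = (u - 2)(u - 4)(u - 6) / -105
  L_1(u) = (u + 1)(u - 4)(u - 6) / 24
  L_2(u) = (u + 1)(u - 2)(u - 6) / -20
  L_3(u) = (u + 1)(u - 2)(u - 4) / 56
Then h(u) = -13·L_0(u) - 58·L_1(u) - 398·L_2(u) - 1266·L_3(u).
Expanding and collecting terms gives h(u) = -5u^3 - 6u^2 + 6u - 6.
Evaluating at u = 3: h(3) = -177.

-177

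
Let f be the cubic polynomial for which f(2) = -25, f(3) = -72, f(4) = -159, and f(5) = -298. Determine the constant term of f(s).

Write f(s) = as^3 + bs^2 + cs + d. Substituting each data point gives a linear system:
  8a + 4b + 2c + d = -25
  27a + 9b + 3c + d = -72
  64a + 16b + 4c + d = -159
  125a + 25b + 5c + d = -298
Solving the system yields a = -2, b = -2, c = 1, d = -3.
So f(s) = -2s³ - 2s² + s - 3.
The constant term is -3.

-3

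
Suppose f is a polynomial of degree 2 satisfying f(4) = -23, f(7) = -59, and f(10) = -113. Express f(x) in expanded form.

f(x) = -x^2 - x - 3

Write f(x) = ax^2 + bx + c. Substituting each data point gives a linear system:
  16a + 4b + c = -23
  49a + 7b + c = -59
  100a + 10b + c = -113
Solving the system yields a = -1, b = -1, c = -3.
So f(x) = -x² - x - 3.
Check: f(4) = -23. ✓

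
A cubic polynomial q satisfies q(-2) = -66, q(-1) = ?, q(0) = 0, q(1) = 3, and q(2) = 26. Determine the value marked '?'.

-13

The 4 known points determine the degree-3 polynomial uniquely.
Write q(s) = as^3 + bs^2 + cs + d. Substituting each data point gives a linear system:
  -8a + 4b - 2c + d = -66
  d = 0
  a + b + c + d = 3
  8a + 4b + 2c + d = 26
Solving the system yields a = 5, b = -5, c = 3, d = 0.
So q(s) = 5s³ - 5s² + 3s.
Then q(-1) = -13.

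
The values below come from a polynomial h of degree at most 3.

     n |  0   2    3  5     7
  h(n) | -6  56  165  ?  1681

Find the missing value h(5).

The 4 known points determine the degree-3 polynomial uniquely.
Write h(n) = an^3 + bn^2 + cn + d. Substituting each data point gives a linear system:
  d = -6
  8a + 4b + 2c + d = 56
  27a + 9b + 3c + d = 165
  343a + 49b + 7c + d = 1681
Solving the system yields a = 4, b = 6, c = 3, d = -6.
So h(n) = 4n^3 + 6n^2 + 3n - 6.
Then h(5) = 659.

659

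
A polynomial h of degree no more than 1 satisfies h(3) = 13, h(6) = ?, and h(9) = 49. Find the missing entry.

31

On equispaced nodes a degree-1 polynomial has vanishing second forward difference, so
  h(3) - 2·h(6) + h(9) = 0.
Substituting the known values and solving for h(6):
  -2·h(6) = -62
  h(6) = 31.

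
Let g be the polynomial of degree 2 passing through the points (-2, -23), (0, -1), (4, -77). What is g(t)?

g(t) = -5t^2 + t - 1

Using the Lagrange interpolation formula with nodes -2, 0, 4:
  L_0(t) = t(t - 4) / 12
  L_1(t) = (t + 2)(t - 4) / -8
  L_2(t) = (t + 2)t / 24
Then g(t) = -23·L_0(t) - 1·L_1(t) - 77·L_2(t).
Expanding and collecting terms gives g(t) = -5t^2 + t - 1.
Check: g(0) = -1. ✓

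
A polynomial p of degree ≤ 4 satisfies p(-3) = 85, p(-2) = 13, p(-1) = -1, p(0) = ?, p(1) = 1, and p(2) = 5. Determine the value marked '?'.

The 5 known points determine the degree-4 polynomial uniquely.
Write p(n) = an^4 + bn^3 + cn^2 + dn + e. Substituting each data point gives a linear system:
  81a - 27b + 9c - 3d + e = 85
  16a - 8b + 4c - 2d + e = 13
  a - b + c - d + e = -1
  a + b + c + d + e = 1
  16a + 8b + 4c + 2d + e = 5
Solving the system yields a = 1, b = -1, c = -2, d = 2, e = 1.
So p(n) = n⁴ - n³ - 2n² + 2n + 1.
Then p(0) = 1.

1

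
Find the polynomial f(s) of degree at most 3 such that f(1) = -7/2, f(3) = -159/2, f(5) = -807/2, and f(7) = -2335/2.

f(s) = -4s^3 + 5s^2 - 6s + 3/2

Write f(s) = as^3 + bs^2 + cs + d. Substituting each data point gives a linear system:
  a + b + c + d = -7/2
  27a + 9b + 3c + d = -159/2
  125a + 25b + 5c + d = -807/2
  343a + 49b + 7c + d = -2335/2
Solving the system yields a = -4, b = 5, c = -6, d = 3/2.
So f(s) = -4s^3 + 5s^2 - 6s + 3/2.
Check: f(3) = -159/2. ✓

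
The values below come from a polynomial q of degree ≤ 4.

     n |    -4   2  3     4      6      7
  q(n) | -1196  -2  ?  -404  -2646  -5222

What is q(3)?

The 5 known points determine the degree-4 polynomial uniquely.
Write q(n) = an^4 + bn^3 + cn^2 + dn + e. Substituting each data point gives a linear system:
  256a - 64b + 16c - 4d + e = -1196
  16a + 8b + 4c + 2d + e = -2
  256a + 64b + 16c + 4d + e = -404
  1296a + 216b + 36c + 6d + e = -2646
  2401a + 343b + 49c + 7d + e = -5222
Solving the system yields a = -3, b = 6, c = -2, d = 3, e = 0.
So q(n) = -3n^4 + 6n^3 - 2n^2 + 3n.
Then q(3) = -90.

-90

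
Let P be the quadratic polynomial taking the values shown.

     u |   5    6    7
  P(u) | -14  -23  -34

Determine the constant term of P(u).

1

Write P(u) = au^2 + bu + c. Substituting each data point gives a linear system:
  25a + 5b + c = -14
  36a + 6b + c = -23
  49a + 7b + c = -34
Solving the system yields a = -1, b = 2, c = 1.
So P(u) = -u² + 2u + 1.
The constant term is 1.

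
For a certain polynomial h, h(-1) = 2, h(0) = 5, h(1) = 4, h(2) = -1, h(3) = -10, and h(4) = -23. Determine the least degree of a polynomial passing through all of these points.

Forward differences of the values at u = -1, 0, 1, 2, 3, 4:
  h  : 2  5  4  -1  -10  -23
  Δ  : 3  -1  -5  -9  -13
  Δ^2: -4  -4  -4  -4
  Δ^3: 0  0  0
  Δ^4: 0  0
  Δ^5: 0
The second differences are constant (-4) and nonzero, while all higher differences vanish, so the minimal degree is 2.

2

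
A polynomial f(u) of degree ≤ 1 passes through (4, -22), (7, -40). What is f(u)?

Write f(u) = au + b. Substituting each data point gives a linear system:
  4a + b = -22
  7a + b = -40
Solving the system yields a = -6, b = 2.
So f(u) = -6u + 2.
Check: f(7) = -40. ✓

f(u) = -6u + 2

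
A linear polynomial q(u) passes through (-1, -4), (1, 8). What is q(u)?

q(u) = 6u + 2

Using the Lagrange interpolation formula with nodes -1, 1:
  L_0(u) = (u - 1) / -2
  L_1(u) = (u + 1) / 2
Then q(u) = -4·L_0(u) + 8·L_1(u).
Expanding and collecting terms gives q(u) = 6u + 2.
Check: q(1) = 8. ✓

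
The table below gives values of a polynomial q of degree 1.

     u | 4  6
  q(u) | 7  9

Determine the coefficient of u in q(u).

1

Write q(u) = au + b. Substituting each data point gives a linear system:
  4a + b = 7
  6a + b = 9
Solving the system yields a = 1, b = 3.
So q(u) = u + 3.
The leading coefficient is 1.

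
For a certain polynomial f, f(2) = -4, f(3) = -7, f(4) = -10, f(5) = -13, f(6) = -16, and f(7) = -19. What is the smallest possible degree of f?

1

Forward differences of the values at s = 2, 3, 4, 5, 6, 7:
  f  : -4  -7  -10  -13  -16  -19
  Δ  : -3  -3  -3  -3  -3
  Δ^2: 0  0  0  0
  Δ^3: 0  0  0
  Δ^4: 0  0
  Δ^5: 0
The first differences are constant (-3) and nonzero, while all higher differences vanish, so the minimal degree is 1.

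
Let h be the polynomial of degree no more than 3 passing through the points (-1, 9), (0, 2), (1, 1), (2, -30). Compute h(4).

Write h(s) = as^3 + bs^2 + cs + d. Substituting each data point gives a linear system:
  -a + b - c + d = 9
  d = 2
  a + b + c + d = 1
  8a + 4b + 2c + d = -30
Solving the system yields a = -6, b = 3, c = 2, d = 2.
So h(s) = -6s³ + 3s² + 2s + 2.
Then h(4) = -326.

-326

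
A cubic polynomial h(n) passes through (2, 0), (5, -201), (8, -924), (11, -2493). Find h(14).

-5232

Forward differences of the values at n = 2, 5, 8, 11:
  h  : 0  -201  -924  -2493
  Δ  : -201  -723  -1569
  Δ^2: -522  -846
  Δ^3: -324
The third differences are constant, confirming degree 3.
Interpolating (Newton forward form) and evaluating at n = 14 gives h(14) = -5232.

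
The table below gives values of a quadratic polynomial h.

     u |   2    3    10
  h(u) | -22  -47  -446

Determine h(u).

h(u) = -4u^2 - 5u + 4

Write h(u) = au^2 + bu + c. Substituting each data point gives a linear system:
  4a + 2b + c = -22
  9a + 3b + c = -47
  100a + 10b + c = -446
Solving the system yields a = -4, b = -5, c = 4.
So h(u) = -4u^2 - 5u + 4.
Check: h(2) = -22. ✓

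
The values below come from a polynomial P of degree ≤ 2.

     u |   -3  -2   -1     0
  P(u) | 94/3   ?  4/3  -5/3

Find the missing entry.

37/3

On equispaced nodes a degree-2 polynomial has vanishing third forward difference, so
  - P(-3) + 3·P(-2) - 3·P(-1) + P(0) = 0.
Substituting the known values and solving for P(-2):
  3·P(-2) = 37
  P(-2) = 37/3.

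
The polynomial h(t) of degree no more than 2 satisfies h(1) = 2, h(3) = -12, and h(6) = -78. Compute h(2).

Using the Lagrange interpolation formula with nodes 1, 3, 6:
  L_0(t) = (t - 3)(t - 6) / 10
  L_1(t) = (t - 1)(t - 6) / -6
  L_2(t) = (t - 1)(t - 3) / 15
Then h(t) = 2·L_0(t) - 12·L_1(t) - 78·L_2(t).
Expanding and collecting terms gives h(t) = -3t^2 + 5t.
Evaluating at t = 2: h(2) = -2.

-2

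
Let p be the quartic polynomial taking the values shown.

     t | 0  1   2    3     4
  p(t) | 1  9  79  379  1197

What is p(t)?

p(t) = 5t^4 - 2t^3 + 2t^2 + 3t + 1

Using the Lagrange interpolation formula with nodes 0, 1, 2, 3, 4:
  L_0(t) = (t - 1)(t - 2)(t - 3)(t - 4) / 24
  L_1(t) = t(t - 2)(t - 3)(t - 4) / -6
  L_2(t) = t(t - 1)(t - 3)(t - 4) / 4
  L_3(t) = t(t - 1)(t - 2)(t - 4) / -6
  L_4(t) = t(t - 1)(t - 2)(t - 3) / 24
Then p(t) = 1·L_0(t) + 9·L_1(t) + 79·L_2(t) + 379·L_3(t) + 1197·L_4(t).
Expanding and collecting terms gives p(t) = 5t⁴ - 2t³ + 2t² + 3t + 1.
Check: p(2) = 79. ✓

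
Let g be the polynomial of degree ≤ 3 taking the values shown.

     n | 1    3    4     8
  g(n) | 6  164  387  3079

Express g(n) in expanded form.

Write g(n) = an^3 + bn^2 + cn + d. Substituting each data point gives a linear system:
  a + b + c + d = 6
  27a + 9b + 3c + d = 164
  64a + 16b + 4c + d = 387
  512a + 64b + 8c + d = 3079
Solving the system yields a = 6, b = 0, c = 1, d = -1.
So g(n) = 6n^3 + n - 1.
Check: g(8) = 3079. ✓

g(n) = 6n^3 + n - 1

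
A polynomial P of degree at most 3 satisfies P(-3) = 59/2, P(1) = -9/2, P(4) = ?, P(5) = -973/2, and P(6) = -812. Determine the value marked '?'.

-261

The 4 known points determine the degree-3 polynomial uniquely.
Write P(t) = at^3 + bt^2 + ct + d. Substituting each data point gives a linear system:
  -27a + 9b - 3c + d = 59/2
  a + b + c + d = -9/2
  125a + 25b + 5c + d = -973/2
  216a + 36b + 6c + d = -812
Solving the system yields a = -3, b = -5, c = 5/2, d = 1.
So P(t) = -3t^3 - 5t^2 + (5/2)t + 1.
Then P(4) = -261.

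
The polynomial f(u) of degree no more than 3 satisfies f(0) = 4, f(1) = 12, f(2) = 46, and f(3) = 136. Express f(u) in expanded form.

Using the Lagrange interpolation formula with nodes 0, 1, 2, 3:
  L_0(u) = (u - 1)(u - 2)(u - 3) / -6
  L_1(u) = u(u - 2)(u - 3) / 2
  L_2(u) = u(u - 1)(u - 3) / -2
  L_3(u) = u(u - 1)(u - 2) / 6
Then f(u) = 4·L_0(u) + 12·L_1(u) + 46·L_2(u) + 136·L_3(u).
Expanding and collecting terms gives f(u) = 5u^3 - 2u^2 + 5u + 4.
Check: f(3) = 136. ✓

f(u) = 5u^3 - 2u^2 + 5u + 4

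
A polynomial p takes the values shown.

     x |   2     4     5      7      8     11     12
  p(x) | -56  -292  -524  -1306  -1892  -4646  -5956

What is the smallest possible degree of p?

3

Divided differences on the nodes 2, 4, 5, 7, 8, 11, 12:
  order 0: -56  -292  -524  -1306  -1892  -4646  -5956
  order 1: -118  -232  -391  -586  -918  -1310
  order 2: -38  -53  -65  -83  -98
  order 3: -3  -3  -3  -3
  order 4: 0  0  0
  order 5: 0  0
  order 6: 0
The order-3 divided differences are all -3 (nonzero) and every higher order vanishes, so the data lies on a polynomial of degree exactly 3.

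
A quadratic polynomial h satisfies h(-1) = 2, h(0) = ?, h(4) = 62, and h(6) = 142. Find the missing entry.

-2

The 3 known points determine the degree-2 polynomial uniquely.
Write h(t) = at^2 + bt + c. Substituting each data point gives a linear system:
  a - b + c = 2
  16a + 4b + c = 62
  36a + 6b + c = 142
Solving the system yields a = 4, b = 0, c = -2.
So h(t) = 4t^2 - 2.
Then h(0) = -2.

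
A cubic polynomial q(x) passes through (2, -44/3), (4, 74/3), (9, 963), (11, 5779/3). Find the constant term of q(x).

-6

Write q(x) = ax^3 + bx^2 + cx + d. Substituting each data point gives a linear system:
  8a + 4b + 2c + d = -44/3
  64a + 16b + 4c + d = 74/3
  729a + 81b + 9c + d = 963
  1331a + 121b + 11c + d = 5779/3
Solving the system yields a = 2, b = -6, c = -1/3, d = -6.
So q(x) = 2x^3 - 6x^2 - (1/3)x - 6.
The constant term is -6.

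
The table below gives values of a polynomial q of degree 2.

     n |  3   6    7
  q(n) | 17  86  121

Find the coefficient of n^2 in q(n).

3

Write q(n) = an^2 + bn + c. Substituting each data point gives a linear system:
  9a + 3b + c = 17
  36a + 6b + c = 86
  49a + 7b + c = 121
Solving the system yields a = 3, b = -4, c = 2.
So q(n) = 3n² - 4n + 2.
The leading coefficient is 3.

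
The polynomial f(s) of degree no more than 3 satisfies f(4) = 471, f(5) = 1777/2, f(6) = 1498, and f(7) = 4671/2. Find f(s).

Using the Lagrange interpolation formula with nodes 4, 5, 6, 7:
  L_0(s) = (s - 5)(s - 6)(s - 7) / -6
  L_1(s) = (s - 4)(s - 6)(s - 7) / 2
  L_2(s) = (s - 4)(s - 5)(s - 7) / -2
  L_3(s) = (s - 4)(s - 5)(s - 6) / 6
Then f(s) = 471·L_0(s) + 1777/2·L_1(s) + 1498·L_2(s) + 4671/2·L_3(s).
Expanding and collecting terms gives f(s) = 6s^3 + 6s^2 - (5/2)s + 1.
Check: f(6) = 1498. ✓

f(s) = 6s^3 + 6s^2 - (5/2)s + 1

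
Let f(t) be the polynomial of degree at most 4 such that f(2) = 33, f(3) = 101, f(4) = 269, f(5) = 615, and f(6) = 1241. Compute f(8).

Using the Lagrange interpolation formula with nodes 2, 3, 4, 5, 6:
  L_0(t) = (t - 3)(t - 4)(t - 5)(t - 6) / 24
  L_1(t) = (t - 2)(t - 4)(t - 5)(t - 6) / -6
  L_2(t) = (t - 2)(t - 3)(t - 5)(t - 6) / 4
  L_3(t) = (t - 2)(t - 3)(t - 4)(t - 6) / -6
  L_4(t) = (t - 2)(t - 3)(t - 4)(t - 5) / 24
Then f(t) = 33·L_0(t) + 101·L_1(t) + 269·L_2(t) + 615·L_3(t) + 1241·L_4(t).
Expanding and collecting terms gives f(t) = t^4 - t^3 + 4t^2 + 2t + 5.
Evaluating at t = 8: f(8) = 3861.

3861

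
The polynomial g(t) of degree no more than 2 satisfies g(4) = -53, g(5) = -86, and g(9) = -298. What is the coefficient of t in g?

3

Write g(t) = at^2 + bt + c. Substituting each data point gives a linear system:
  16a + 4b + c = -53
  25a + 5b + c = -86
  81a + 9b + c = -298
Solving the system yields a = -4, b = 3, c = -1.
So g(t) = -4t^2 + 3t - 1.
The coefficient of t is 3.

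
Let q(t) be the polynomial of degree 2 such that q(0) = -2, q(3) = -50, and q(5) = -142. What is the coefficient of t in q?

Write q(t) = at^2 + bt + c. Substituting each data point gives a linear system:
  c = -2
  9a + 3b + c = -50
  25a + 5b + c = -142
Solving the system yields a = -6, b = 2, c = -2.
So q(t) = -6t² + 2t - 2.
The coefficient of t is 2.

2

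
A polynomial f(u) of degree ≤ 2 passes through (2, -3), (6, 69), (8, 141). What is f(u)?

Write f(u) = au^2 + bu + c. Substituting each data point gives a linear system:
  4a + 2b + c = -3
  36a + 6b + c = 69
  64a + 8b + c = 141
Solving the system yields a = 3, b = -6, c = -3.
So f(u) = 3u^2 - 6u - 3.
Check: f(2) = -3. ✓

f(u) = 3u^2 - 6u - 3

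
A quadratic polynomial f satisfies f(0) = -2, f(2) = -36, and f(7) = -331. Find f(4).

-118

Using the Lagrange interpolation formula with nodes 0, 2, 7:
  L_0(s) = (s - 2)(s - 7) / 14
  L_1(s) = s(s - 7) / -10
  L_2(s) = s(s - 2) / 35
Then f(s) = -2·L_0(s) - 36·L_1(s) - 331·L_2(s).
Expanding and collecting terms gives f(s) = -6s² - 5s - 2.
Evaluating at s = 4: f(4) = -118.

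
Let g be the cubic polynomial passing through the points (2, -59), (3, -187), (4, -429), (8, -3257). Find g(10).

Write g(n) = an^3 + bn^2 + cn + d. Substituting each data point gives a linear system:
  8a + 4b + 2c + d = -59
  27a + 9b + 3c + d = -187
  64a + 16b + 4c + d = -429
  512a + 64b + 8c + d = -3257
Solving the system yields a = -6, b = -3, c = 1, d = -1.
So g(n) = -6n³ - 3n² + n - 1.
Then g(10) = -6291.

-6291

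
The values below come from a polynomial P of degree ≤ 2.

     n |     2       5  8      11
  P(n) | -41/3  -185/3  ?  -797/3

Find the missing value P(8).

The 3 known points determine the degree-2 polynomial uniquely.
Write P(n) = an^2 + bn + c. Substituting each data point gives a linear system:
  4a + 2b + c = -41/3
  25a + 5b + c = -185/3
  121a + 11b + c = -797/3
Solving the system yields a = -2, b = -2, c = -5/3.
So P(n) = -2n^2 - 2n - 5/3.
Then P(8) = -437/3.

-437/3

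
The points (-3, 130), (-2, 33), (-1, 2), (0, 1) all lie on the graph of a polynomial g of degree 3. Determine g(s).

g(s) = -6s^3 - 3s^2 + 2s + 1

Using the Lagrange interpolation formula with nodes -3, -2, -1, 0:
  L_0(s) = (s + 2)(s + 1)s / -6
  L_1(s) = (s + 3)(s + 1)s / 2
  L_2(s) = (s + 3)(s + 2)s / -2
  L_3(s) = (s + 3)(s + 2)(s + 1) / 6
Then g(s) = 130·L_0(s) + 33·L_1(s) + 2·L_2(s) + 1·L_3(s).
Expanding and collecting terms gives g(s) = -6s^3 - 3s^2 + 2s + 1.
Check: g(-3) = 130. ✓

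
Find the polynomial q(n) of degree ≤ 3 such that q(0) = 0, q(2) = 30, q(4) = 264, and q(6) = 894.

q(n) = 4n^3 + (3/2)n^2 - 4n

Using the Lagrange interpolation formula with nodes 0, 2, 4, 6:
  L_0(n) = (n - 2)(n - 4)(n - 6) / -48
  L_1(n) = n(n - 4)(n - 6) / 16
  L_2(n) = n(n - 2)(n - 6) / -16
  L_3(n) = n(n - 2)(n - 4) / 48
Then q(n) = 0·L_0(n) + 30·L_1(n) + 264·L_2(n) + 894·L_3(n).
Expanding and collecting terms gives q(n) = 4n^3 + (3/2)n^2 - 4n.
Check: q(4) = 264. ✓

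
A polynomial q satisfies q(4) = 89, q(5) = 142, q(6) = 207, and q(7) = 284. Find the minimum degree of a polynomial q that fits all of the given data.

2

Forward differences of the values at x = 4, 5, 6, 7:
  q  : 89  142  207  284
  Δ  : 53  65  77
  Δ^2: 12  12
  Δ^3: 0
The second differences are constant (12) and nonzero, while all higher differences vanish, so the minimal degree is 2.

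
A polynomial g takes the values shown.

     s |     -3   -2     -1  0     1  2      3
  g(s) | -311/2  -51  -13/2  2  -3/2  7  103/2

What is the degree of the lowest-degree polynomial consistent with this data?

3

Forward differences of the values at s = -3, -2, -1, 0, 1, 2, 3:
  g  : -311/2  -51  -13/2  2  -3/2  7  103/2
  Δ  : 209/2  89/2  17/2  -7/2  17/2  89/2
  Δ^2: -60  -36  -12  12  36
  Δ^3: 24  24  24  24
  Δ^4: 0  0  0
  Δ^5: 0  0
  Δ^6: 0
The third differences are constant (24) and nonzero, while all higher differences vanish, so the minimal degree is 3.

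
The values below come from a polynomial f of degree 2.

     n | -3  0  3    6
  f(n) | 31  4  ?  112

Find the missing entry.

31

On equispaced nodes a degree-2 polynomial has vanishing third forward difference, so
  - f(-3) + 3·f(0) - 3·f(3) + f(6) = 0.
Substituting the known values and solving for f(3):
  -3·f(3) = -93
  f(3) = 31.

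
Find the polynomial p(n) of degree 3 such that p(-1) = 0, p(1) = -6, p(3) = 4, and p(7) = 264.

Write p(n) = an^3 + bn^2 + cn + d. Substituting each data point gives a linear system:
  -a + b - c + d = 0
  a + b + c + d = -6
  27a + 9b + 3c + d = 4
  343a + 49b + 7c + d = 264
Solving the system yields a = 1, b = -1, c = -4, d = -2.
So p(n) = n^3 - n^2 - 4n - 2.
Check: p(1) = -6. ✓

p(n) = n^3 - n^2 - 4n - 2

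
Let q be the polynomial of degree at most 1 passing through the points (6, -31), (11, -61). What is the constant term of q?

5

Write q(s) = as + b. Substituting each data point gives a linear system:
  6a + b = -31
  11a + b = -61
Solving the system yields a = -6, b = 5.
So q(s) = -6s + 5.
The constant term is 5.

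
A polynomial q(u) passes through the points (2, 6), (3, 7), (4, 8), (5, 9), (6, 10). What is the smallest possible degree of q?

1

Forward differences of the values at u = 2, 3, 4, 5, 6:
  q  : 6  7  8  9  10
  Δ  : 1  1  1  1
  Δ^2: 0  0  0
  Δ^3: 0  0
  Δ^4: 0
The first differences are constant (1) and nonzero, while all higher differences vanish, so the minimal degree is 1.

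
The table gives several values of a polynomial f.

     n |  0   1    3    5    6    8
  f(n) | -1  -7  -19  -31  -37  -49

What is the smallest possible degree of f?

Divided differences on the nodes 0, 1, 3, 5, 6, 8:
  order 0: -1  -7  -19  -31  -37  -49
  order 1: -6  -6  -6  -6  -6
  order 2: 0  0  0  0
  order 3: 0  0  0
  order 4: 0  0
  order 5: 0
The order-1 divided differences are all -6 (nonzero) and every higher order vanishes, so the data lies on a polynomial of degree exactly 1.

1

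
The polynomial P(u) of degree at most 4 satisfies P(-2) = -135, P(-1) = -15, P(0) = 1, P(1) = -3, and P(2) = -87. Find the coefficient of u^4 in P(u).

-6

Write P(u) = au^4 + bu^3 + cu^2 + du + e. Substituting each data point gives a linear system:
  16a - 8b + 4c - 2d + e = -135
  a - b + c - d + e = -15
  e = 1
  a + b + c + d + e = -3
  16a + 8b + 4c + 2d + e = -87
Solving the system yields a = -6, b = 2, c = -4, d = 4, e = 1.
So P(u) = -6u⁴ + 2u³ - 4u² + 4u + 1.
The leading coefficient is -6.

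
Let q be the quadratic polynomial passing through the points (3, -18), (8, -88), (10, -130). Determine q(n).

Write q(n) = an^2 + bn + c. Substituting each data point gives a linear system:
  9a + 3b + c = -18
  64a + 8b + c = -88
  100a + 10b + c = -130
Solving the system yields a = -1, b = -3, c = 0.
So q(n) = -n^2 - 3n.
Check: q(10) = -130. ✓

q(n) = -n^2 - 3n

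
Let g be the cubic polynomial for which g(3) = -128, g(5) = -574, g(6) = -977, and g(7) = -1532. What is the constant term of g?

Write g(s) = as^3 + bs^2 + cs + d. Substituting each data point gives a linear system:
  27a + 9b + 3c + d = -128
  125a + 25b + 5c + d = -574
  216a + 36b + 6c + d = -977
  343a + 49b + 7c + d = -1532
Solving the system yields a = -4, b = -4, c = 5, d = 1.
So g(s) = -4s³ - 4s² + 5s + 1.
The constant term is 1.

1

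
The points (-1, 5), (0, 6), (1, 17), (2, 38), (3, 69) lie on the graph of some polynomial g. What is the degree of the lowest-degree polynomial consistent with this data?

Forward differences of the values at x = -1, 0, 1, 2, 3:
  g  : 5  6  17  38  69
  Δ  : 1  11  21  31
  Δ^2: 10  10  10
  Δ^3: 0  0
  Δ^4: 0
The second differences are constant (10) and nonzero, while all higher differences vanish, so the minimal degree is 2.

2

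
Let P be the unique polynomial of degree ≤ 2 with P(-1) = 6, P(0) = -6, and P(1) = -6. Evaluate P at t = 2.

Write P(t) = at^2 + bt + c. Substituting each data point gives a linear system:
  a - b + c = 6
  c = -6
  a + b + c = -6
Solving the system yields a = 6, b = -6, c = -6.
So P(t) = 6t^2 - 6t - 6.
Then P(2) = 6.

6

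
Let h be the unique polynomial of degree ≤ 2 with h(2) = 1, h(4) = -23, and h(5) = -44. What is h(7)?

-104

Write h(s) = as^2 + bs + c. Substituting each data point gives a linear system:
  4a + 2b + c = 1
  16a + 4b + c = -23
  25a + 5b + c = -44
Solving the system yields a = -3, b = 6, c = 1.
So h(s) = -3s^2 + 6s + 1.
Then h(7) = -104.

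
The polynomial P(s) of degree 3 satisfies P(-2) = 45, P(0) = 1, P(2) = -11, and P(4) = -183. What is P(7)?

-1161

Using the Lagrange interpolation formula with nodes -2, 0, 2, 4:
  L_0(s) = s(s - 2)(s - 4) / -48
  L_1(s) = (s + 2)(s - 2)(s - 4) / 16
  L_2(s) = (s + 2)s(s - 4) / -16
  L_3(s) = (s + 2)s(s - 2) / 48
Then P(s) = 45·L_0(s) + 1·L_1(s) - 11·L_2(s) - 183·L_3(s).
Expanding and collecting terms gives P(s) = -4s³ + 4s² + 2s + 1.
Evaluating at s = 7: P(7) = -1161.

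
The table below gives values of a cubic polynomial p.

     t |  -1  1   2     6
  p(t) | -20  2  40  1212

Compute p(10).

Write p(t) = at^3 + bt^2 + ct + d. Substituting each data point gives a linear system:
  -a + b - c + d = -20
  a + b + c + d = 2
  8a + 4b + 2c + d = 40
  216a + 36b + 6c + d = 1212
Solving the system yields a = 6, b = -3, c = 5, d = -6.
So p(t) = 6t^3 - 3t^2 + 5t - 6.
Then p(10) = 5744.

5744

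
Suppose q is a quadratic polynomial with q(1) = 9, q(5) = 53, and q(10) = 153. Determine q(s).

Using the Lagrange interpolation formula with nodes 1, 5, 10:
  L_0(s) = (s - 5)(s - 10) / 36
  L_1(s) = (s - 1)(s - 10) / -20
  L_2(s) = (s - 1)(s - 5) / 45
Then q(s) = 9·L_0(s) + 53·L_1(s) + 153·L_2(s).
Expanding and collecting terms gives q(s) = s^2 + 5s + 3.
Check: q(5) = 53. ✓

q(s) = s^2 + 5s + 3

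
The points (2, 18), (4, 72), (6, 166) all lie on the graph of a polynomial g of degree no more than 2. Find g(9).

Forward differences of the values at t = 2, 4, 6:
  g  : 18  72  166
  Δ  : 54  94
  Δ^2: 40
The second differences are constant, confirming degree 2.
Interpolating (Newton forward form) and evaluating at t = 9 gives g(9) = 382.

382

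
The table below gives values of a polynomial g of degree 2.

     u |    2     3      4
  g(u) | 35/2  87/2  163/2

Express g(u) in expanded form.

Using the Lagrange interpolation formula with nodes 2, 3, 4:
  L_0(u) = (u - 3)(u - 4) / 2
  L_1(u) = (u - 2)(u - 4) / -1
  L_2(u) = (u - 2)(u - 3) / 2
Then g(u) = 35/2·L_0(u) + 87/2·L_1(u) + 163/2·L_2(u).
Expanding and collecting terms gives g(u) = 6u^2 - 4u + 3/2.
Check: g(3) = 87/2. ✓

g(u) = 6u^2 - 4u + 3/2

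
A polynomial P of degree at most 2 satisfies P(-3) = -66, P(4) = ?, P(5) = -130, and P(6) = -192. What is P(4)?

-80

The 3 known points determine the degree-2 polynomial uniquely.
Write P(x) = ax^2 + bx + c. Substituting each data point gives a linear system:
  9a - 3b + c = -66
  25a + 5b + c = -130
  36a + 6b + c = -192
Solving the system yields a = -6, b = 4, c = 0.
So P(x) = -6x² + 4x.
Then P(4) = -80.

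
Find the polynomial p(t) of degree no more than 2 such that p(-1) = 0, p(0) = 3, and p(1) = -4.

Write p(t) = at^2 + bt + c. Substituting each data point gives a linear system:
  a - b + c = 0
  c = 3
  a + b + c = -4
Solving the system yields a = -5, b = -2, c = 3.
So p(t) = -5t^2 - 2t + 3.
Check: p(1) = -4. ✓

p(t) = -5t^2 - 2t + 3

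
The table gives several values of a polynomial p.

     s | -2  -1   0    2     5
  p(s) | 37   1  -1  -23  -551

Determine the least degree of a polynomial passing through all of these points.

Divided differences on the nodes -2, -1, 0, 2, 5:
  order 0: 37  1  -1  -23  -551
  order 1: -36  -2  -11  -176
  order 2: 17  -3  -33
  order 3: -5  -5
  order 4: 0
The order-3 divided differences are all -5 (nonzero) and every higher order vanishes, so the data lies on a polynomial of degree exactly 3.

3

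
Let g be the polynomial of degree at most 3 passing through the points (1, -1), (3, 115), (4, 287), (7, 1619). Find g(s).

Write g(s) = as^3 + bs^2 + cs + d. Substituting each data point gives a linear system:
  a + b + c + d = -1
  27a + 9b + 3c + d = 115
  64a + 16b + 4c + d = 287
  343a + 49b + 7c + d = 1619
Solving the system yields a = 5, b = -2, c = 1, d = -5.
So g(s) = 5s^3 - 2s^2 + s - 5.
Check: g(3) = 115. ✓

g(s) = 5s^3 - 2s^2 + s - 5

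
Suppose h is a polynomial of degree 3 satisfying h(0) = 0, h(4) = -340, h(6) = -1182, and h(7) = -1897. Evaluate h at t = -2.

74

Write h(t) = at^3 + bt^2 + ct + d. Substituting each data point gives a linear system:
  d = 0
  64a + 16b + 4c + d = -340
  216a + 36b + 6c + d = -1182
  343a + 49b + 7c + d = -1897
Solving the system yields a = -6, b = 4, c = -5, d = 0.
So h(t) = -6t^3 + 4t^2 - 5t.
Then h(-2) = 74.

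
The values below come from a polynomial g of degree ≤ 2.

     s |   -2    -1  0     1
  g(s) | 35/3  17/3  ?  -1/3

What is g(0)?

5/3

The 3 known points determine the degree-2 polynomial uniquely.
Write g(s) = as^2 + bs + c. Substituting each data point gives a linear system:
  4a - 2b + c = 35/3
  a - b + c = 17/3
  a + b + c = -1/3
Solving the system yields a = 1, b = -3, c = 5/3.
So g(s) = s^2 - 3s + 5/3.
Then g(0) = 5/3.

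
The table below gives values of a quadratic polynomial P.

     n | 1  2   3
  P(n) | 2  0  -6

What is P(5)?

Forward differences of the values at n = 1, 2, 3:
  P  : 2  0  -6
  Δ  : -2  -6
  Δ^2: -4
The second differences are constant, confirming degree 2.
Interpolating (Newton forward form) and evaluating at n = 5 gives P(5) = -30.

-30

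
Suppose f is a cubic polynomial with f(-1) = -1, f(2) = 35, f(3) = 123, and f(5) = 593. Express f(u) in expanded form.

Write f(u) = au^3 + bu^2 + cu + d. Substituting each data point gives a linear system:
  -a + b - c + d = -1
  8a + 4b + 2c + d = 35
  27a + 9b + 3c + d = 123
  125a + 25b + 5c + d = 593
Solving the system yields a = 5, b = -1, c = -2, d = 3.
So f(u) = 5u^3 - u^2 - 2u + 3.
Check: f(-1) = -1. ✓

f(u) = 5u^3 - u^2 - 2u + 3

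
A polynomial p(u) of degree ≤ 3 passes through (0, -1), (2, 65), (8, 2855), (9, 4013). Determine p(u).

p(u) = 5u^3 + 4u^2 + 5u - 1

Write p(u) = au^3 + bu^2 + cu + d. Substituting each data point gives a linear system:
  d = -1
  8a + 4b + 2c + d = 65
  512a + 64b + 8c + d = 2855
  729a + 81b + 9c + d = 4013
Solving the system yields a = 5, b = 4, c = 5, d = -1.
So p(u) = 5u^3 + 4u^2 + 5u - 1.
Check: p(0) = -1. ✓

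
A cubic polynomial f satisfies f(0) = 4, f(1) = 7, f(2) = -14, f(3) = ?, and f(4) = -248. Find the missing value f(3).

The 4 known points determine the degree-3 polynomial uniquely.
Write f(u) = au^3 + bu^2 + cu + d. Substituting each data point gives a linear system:
  d = 4
  a + b + c + d = 7
  8a + 4b + 2c + d = -14
  64a + 16b + 4c + d = -248
Solving the system yields a = -5, b = 3, c = 5, d = 4.
So f(u) = -5u³ + 3u² + 5u + 4.
Then f(3) = -89.

-89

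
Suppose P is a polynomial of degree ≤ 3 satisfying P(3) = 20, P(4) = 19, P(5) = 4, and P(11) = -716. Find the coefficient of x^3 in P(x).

-1

Write P(x) = ax^3 + bx^2 + cx + d. Substituting each data point gives a linear system:
  27a + 9b + 3c + d = 20
  64a + 16b + 4c + d = 19
  125a + 25b + 5c + d = 4
  1331a + 121b + 11c + d = -716
Solving the system yields a = -1, b = 5, c = 1, d = -1.
So P(x) = -x³ + 5x² + x - 1.
The leading coefficient is -1.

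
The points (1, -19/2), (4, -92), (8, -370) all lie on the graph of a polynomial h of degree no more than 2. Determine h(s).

h(s) = -6s^2 + (5/2)s - 6

Using the Lagrange interpolation formula with nodes 1, 4, 8:
  L_0(s) = (s - 4)(s - 8) / 21
  L_1(s) = (s - 1)(s - 8) / -12
  L_2(s) = (s - 1)(s - 4) / 28
Then h(s) = -19/2·L_0(s) - 92·L_1(s) - 370·L_2(s).
Expanding and collecting terms gives h(s) = -6s² + (5/2)s - 6.
Check: h(8) = -370. ✓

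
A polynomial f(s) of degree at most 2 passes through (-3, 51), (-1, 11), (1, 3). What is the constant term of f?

3

Write f(s) = as^2 + bs + c. Substituting each data point gives a linear system:
  9a - 3b + c = 51
  a - b + c = 11
  a + b + c = 3
Solving the system yields a = 4, b = -4, c = 3.
So f(s) = 4s^2 - 4s + 3.
The constant term is 3.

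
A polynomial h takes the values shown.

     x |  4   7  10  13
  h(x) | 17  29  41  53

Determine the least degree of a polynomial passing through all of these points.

1

Forward differences of the values at x = 4, 7, 10, 13:
  h  : 17  29  41  53
  Δ  : 12  12  12
  Δ^2: 0  0
  Δ^3: 0
The first differences are constant (12) and nonzero, while all higher differences vanish, so the minimal degree is 1.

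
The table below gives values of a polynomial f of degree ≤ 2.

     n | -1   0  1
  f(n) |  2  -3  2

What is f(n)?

Write f(n) = an^2 + bn + c. Substituting each data point gives a linear system:
  a - b + c = 2
  c = -3
  a + b + c = 2
Solving the system yields a = 5, b = 0, c = -3.
So f(n) = 5n² - 3.
Check: f(0) = -3. ✓

f(n) = 5n^2 - 3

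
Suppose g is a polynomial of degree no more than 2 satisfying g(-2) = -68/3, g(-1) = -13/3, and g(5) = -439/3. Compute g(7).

-869/3

Write g(x) = ax^2 + bx + c. Substituting each data point gives a linear system:
  4a - 2b + c = -68/3
  a - b + c = -13/3
  25a + 5b + c = -439/3
Solving the system yields a = -6, b = 1/3, c = 2.
So g(x) = -6x^2 + (1/3)x + 2.
Then g(7) = -869/3.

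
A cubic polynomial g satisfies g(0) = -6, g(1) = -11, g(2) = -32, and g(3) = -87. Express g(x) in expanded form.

Write g(x) = ax^3 + bx^2 + cx + d. Substituting each data point gives a linear system:
  d = -6
  a + b + c + d = -11
  8a + 4b + 2c + d = -32
  27a + 9b + 3c + d = -87
Solving the system yields a = -3, b = 1, c = -3, d = -6.
So g(x) = -3x^3 + x^2 - 3x - 6.
Check: g(1) = -11. ✓

g(x) = -3x^3 + x^2 - 3x - 6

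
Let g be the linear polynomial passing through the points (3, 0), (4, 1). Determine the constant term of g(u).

Write g(u) = au + b. Substituting each data point gives a linear system:
  3a + b = 0
  4a + b = 1
Solving the system yields a = 1, b = -3.
So g(u) = u - 3.
The constant term is -3.

-3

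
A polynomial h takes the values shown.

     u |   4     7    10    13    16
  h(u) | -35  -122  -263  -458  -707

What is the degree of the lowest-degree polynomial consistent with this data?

Forward differences of the values at u = 4, 7, 10, 13, 16:
  h  : -35  -122  -263  -458  -707
  Δ  : -87  -141  -195  -249
  Δ^2: -54  -54  -54
  Δ^3: 0  0
  Δ^4: 0
The second differences are constant (-54) and nonzero, while all higher differences vanish, so the minimal degree is 2.

2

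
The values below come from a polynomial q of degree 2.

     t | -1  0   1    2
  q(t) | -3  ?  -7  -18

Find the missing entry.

On equispaced nodes a degree-2 polynomial has vanishing third forward difference, so
  - q(-1) + 3·q(0) - 3·q(1) + q(2) = 0.
Substituting the known values and solving for q(0):
  3·q(0) = -6
  q(0) = -2.

-2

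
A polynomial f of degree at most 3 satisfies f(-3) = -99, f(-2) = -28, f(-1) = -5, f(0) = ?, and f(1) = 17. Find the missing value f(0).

On equispaced nodes a degree-3 polynomial has vanishing fourth forward difference, so
  f(-3) - 4·f(-2) + 6·f(-1) - 4·f(0) + f(1) = 0.
Substituting the known values and solving for f(0):
  -4·f(0) = 0
  f(0) = 0.

0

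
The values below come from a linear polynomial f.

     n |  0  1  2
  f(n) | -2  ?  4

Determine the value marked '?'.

The 2 known points determine the degree-1 polynomial uniquely.
Write f(n) = an + b. Substituting each data point gives a linear system:
  b = -2
  2a + b = 4
Solving the system yields a = 3, b = -2.
So f(n) = 3n - 2.
Then f(1) = 1.

1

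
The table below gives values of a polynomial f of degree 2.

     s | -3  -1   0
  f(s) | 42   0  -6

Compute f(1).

Write f(s) = as^2 + bs + c. Substituting each data point gives a linear system:
  9a - 3b + c = 42
  a - b + c = 0
  c = -6
Solving the system yields a = 5, b = -1, c = -6.
So f(s) = 5s^2 - s - 6.
Then f(1) = -2.

-2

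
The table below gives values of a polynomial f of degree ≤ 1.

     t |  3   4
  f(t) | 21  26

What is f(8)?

46

Write f(t) = at + b. Substituting each data point gives a linear system:
  3a + b = 21
  4a + b = 26
Solving the system yields a = 5, b = 6.
So f(t) = 5t + 6.
Then f(8) = 46.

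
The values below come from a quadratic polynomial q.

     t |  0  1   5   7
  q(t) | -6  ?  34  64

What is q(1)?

The 3 known points determine the degree-2 polynomial uniquely.
Write q(t) = at^2 + bt + c. Substituting each data point gives a linear system:
  c = -6
  25a + 5b + c = 34
  49a + 7b + c = 64
Solving the system yields a = 1, b = 3, c = -6.
So q(t) = t^2 + 3t - 6.
Then q(1) = -2.

-2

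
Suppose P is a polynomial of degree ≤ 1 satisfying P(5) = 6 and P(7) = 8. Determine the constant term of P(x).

Write P(x) = ax + b. Substituting each data point gives a linear system:
  5a + b = 6
  7a + b = 8
Solving the system yields a = 1, b = 1.
So P(x) = x + 1.
The constant term is 1.

1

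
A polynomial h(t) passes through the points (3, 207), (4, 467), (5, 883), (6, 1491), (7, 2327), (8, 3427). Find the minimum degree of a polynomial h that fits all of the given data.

3

Forward differences of the values at t = 3, 4, 5, 6, 7, 8:
  h  : 207  467  883  1491  2327  3427
  Δ  : 260  416  608  836  1100
  Δ^2: 156  192  228  264
  Δ^3: 36  36  36
  Δ^4: 0  0
  Δ^5: 0
The third differences are constant (36) and nonzero, while all higher differences vanish, so the minimal degree is 3.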